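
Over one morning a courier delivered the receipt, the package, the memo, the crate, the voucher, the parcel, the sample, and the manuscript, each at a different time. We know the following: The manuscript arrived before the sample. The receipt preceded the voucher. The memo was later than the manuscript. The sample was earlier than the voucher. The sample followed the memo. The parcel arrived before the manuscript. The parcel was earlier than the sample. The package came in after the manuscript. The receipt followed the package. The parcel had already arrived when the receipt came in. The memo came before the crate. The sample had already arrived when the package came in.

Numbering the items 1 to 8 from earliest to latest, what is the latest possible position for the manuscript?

2

The manuscript must come before the crate, the memo, the package, the receipt, the sample, and the voucher — 6 items forced after it.
Everything else can be placed before the manuscript in some valid order, so the manuscript can sit as late as position 8 − 6 = 2.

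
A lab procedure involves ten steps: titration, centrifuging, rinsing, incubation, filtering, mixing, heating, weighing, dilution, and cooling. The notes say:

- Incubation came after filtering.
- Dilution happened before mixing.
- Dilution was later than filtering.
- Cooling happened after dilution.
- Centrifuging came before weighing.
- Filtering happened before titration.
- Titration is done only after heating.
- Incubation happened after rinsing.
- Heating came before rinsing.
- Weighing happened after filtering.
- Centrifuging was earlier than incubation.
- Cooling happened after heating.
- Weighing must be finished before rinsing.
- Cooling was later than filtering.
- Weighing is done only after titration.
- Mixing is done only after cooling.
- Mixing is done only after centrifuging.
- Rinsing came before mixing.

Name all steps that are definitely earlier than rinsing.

Directly stated before rinsing: heating and weighing.
Centrifuging reaches rinsing via centrifuging → weighing → rinsing.
Filtering reaches rinsing via filtering → weighing → rinsing.
Titration reaches rinsing via titration → weighing → rinsing.
No chain forces cooling (or any of the others) ahead of rinsing.

centrifuging, filtering, heating, titration, weighing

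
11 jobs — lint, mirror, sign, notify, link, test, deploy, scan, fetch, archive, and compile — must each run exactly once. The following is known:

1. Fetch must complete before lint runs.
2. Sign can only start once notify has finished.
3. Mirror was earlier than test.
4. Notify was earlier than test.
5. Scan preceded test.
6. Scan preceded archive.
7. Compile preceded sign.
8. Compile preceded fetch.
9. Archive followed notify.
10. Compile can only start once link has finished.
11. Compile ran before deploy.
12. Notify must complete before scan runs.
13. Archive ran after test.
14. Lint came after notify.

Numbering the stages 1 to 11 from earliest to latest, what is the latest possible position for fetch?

Fetch must come before lint — 1 stage forced after it.
Everything else can be placed before fetch in some valid order, so fetch can sit as late as position 11 − 1 = 10.

10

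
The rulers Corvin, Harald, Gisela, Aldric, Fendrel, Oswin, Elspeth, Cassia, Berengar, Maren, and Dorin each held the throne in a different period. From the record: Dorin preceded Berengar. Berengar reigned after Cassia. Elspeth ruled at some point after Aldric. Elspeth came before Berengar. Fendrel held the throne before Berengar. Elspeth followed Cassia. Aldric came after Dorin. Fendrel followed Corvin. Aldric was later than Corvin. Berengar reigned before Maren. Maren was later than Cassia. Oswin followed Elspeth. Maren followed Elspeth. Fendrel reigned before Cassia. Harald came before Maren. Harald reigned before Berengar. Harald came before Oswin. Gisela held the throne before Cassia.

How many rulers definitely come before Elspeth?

6

Directly stated before Elspeth: Aldric and Cassia.
Corvin reaches Elspeth via Corvin → Aldric → Elspeth.
Dorin reaches Elspeth via Dorin → Aldric → Elspeth.
Fendrel reaches Elspeth via Fendrel → Cassia → Elspeth.
Likewise Gisela reaches Elspeth by chaining the stated constraints.
No chain forces Oswin (or any of the others) ahead of Elspeth.
That's Aldric, Cassia, Corvin, Dorin, Fendrel, and Gisela — 6 in all.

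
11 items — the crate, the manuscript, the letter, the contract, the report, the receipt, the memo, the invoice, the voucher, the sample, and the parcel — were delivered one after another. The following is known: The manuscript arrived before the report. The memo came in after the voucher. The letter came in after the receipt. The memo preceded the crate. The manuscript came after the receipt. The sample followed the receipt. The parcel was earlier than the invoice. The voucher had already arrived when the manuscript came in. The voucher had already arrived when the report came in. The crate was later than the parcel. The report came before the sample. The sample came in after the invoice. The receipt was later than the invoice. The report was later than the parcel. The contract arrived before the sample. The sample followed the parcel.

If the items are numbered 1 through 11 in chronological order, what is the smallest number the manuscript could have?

5

The invoice, the parcel, the receipt, and the voucher must all come before the manuscript — 4 forced predecessors.
Nothing else is forced ahead of the manuscript, so its earliest slot is position 4 + 1 = 5.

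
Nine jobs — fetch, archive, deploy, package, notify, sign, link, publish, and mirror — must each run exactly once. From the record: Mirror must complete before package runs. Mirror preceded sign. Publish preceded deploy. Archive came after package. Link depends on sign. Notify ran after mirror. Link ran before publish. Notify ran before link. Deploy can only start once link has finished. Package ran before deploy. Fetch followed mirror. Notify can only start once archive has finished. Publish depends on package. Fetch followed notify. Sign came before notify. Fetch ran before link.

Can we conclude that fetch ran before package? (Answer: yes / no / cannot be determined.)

Tracing the constraints gives package → archive → notify → fetch, so package must come before fetch.
That means fetch cannot be before package.

no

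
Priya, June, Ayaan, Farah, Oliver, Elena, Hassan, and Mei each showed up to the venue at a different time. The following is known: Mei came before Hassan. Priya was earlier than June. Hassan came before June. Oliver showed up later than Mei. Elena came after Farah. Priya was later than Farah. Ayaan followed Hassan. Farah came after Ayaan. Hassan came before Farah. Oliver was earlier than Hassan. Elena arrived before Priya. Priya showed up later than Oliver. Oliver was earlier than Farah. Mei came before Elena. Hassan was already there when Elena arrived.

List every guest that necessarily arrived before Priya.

Directly stated before Priya: Elena, Farah, and Oliver.
Ayaan reaches Priya via Ayaan → Farah → Priya.
Hassan reaches Priya via Hassan → Elena → Priya.
Mei reaches Priya via Mei → Oliver → Priya.
No chain forces June ahead of Priya.

Ayaan, Elena, Farah, Hassan, Mei, Oliver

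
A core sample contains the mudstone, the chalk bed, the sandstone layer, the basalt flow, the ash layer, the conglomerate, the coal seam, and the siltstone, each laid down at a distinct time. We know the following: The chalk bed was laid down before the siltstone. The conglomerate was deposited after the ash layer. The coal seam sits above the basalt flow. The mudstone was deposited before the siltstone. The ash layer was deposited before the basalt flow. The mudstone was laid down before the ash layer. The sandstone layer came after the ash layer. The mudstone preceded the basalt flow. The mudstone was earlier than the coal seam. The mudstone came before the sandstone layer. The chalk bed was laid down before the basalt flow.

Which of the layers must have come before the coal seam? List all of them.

the ash layer, the basalt flow, the chalk bed, the mudstone

Directly stated before the coal seam: the basalt flow and the mudstone.
The ash layer reaches the coal seam via the ash layer → the basalt flow → the coal seam.
The chalk bed reaches the coal seam via the chalk bed → the basalt flow → the coal seam.
No chain forces the siltstone (or any of the others) ahead of the coal seam.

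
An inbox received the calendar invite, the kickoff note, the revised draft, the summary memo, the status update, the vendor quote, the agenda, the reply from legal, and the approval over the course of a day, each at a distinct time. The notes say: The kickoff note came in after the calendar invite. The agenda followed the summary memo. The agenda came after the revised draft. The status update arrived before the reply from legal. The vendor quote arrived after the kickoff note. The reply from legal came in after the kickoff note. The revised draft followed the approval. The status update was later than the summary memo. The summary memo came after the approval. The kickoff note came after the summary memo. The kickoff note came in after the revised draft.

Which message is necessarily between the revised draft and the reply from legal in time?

Tracing the constraints gives the revised draft → the kickoff note → the reply from legal, so the kickoff note sits after the revised draft and before the reply from legal.
No other message is forced both after the revised draft and before the reply from legal.

the kickoff note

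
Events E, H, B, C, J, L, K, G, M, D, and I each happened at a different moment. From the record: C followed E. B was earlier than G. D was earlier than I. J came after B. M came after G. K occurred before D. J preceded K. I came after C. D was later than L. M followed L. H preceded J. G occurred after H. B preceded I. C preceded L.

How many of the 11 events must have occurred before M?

Directly stated before M: G and L.
B reaches M via B → G → M.
C reaches M via C → L → M.
E reaches M via E → C → L → M.
Likewise H reaches M by chaining the stated constraints.
No chain forces K (or any of the others) ahead of M.
That's B, C, E, G, H, and L — 6 in all.

6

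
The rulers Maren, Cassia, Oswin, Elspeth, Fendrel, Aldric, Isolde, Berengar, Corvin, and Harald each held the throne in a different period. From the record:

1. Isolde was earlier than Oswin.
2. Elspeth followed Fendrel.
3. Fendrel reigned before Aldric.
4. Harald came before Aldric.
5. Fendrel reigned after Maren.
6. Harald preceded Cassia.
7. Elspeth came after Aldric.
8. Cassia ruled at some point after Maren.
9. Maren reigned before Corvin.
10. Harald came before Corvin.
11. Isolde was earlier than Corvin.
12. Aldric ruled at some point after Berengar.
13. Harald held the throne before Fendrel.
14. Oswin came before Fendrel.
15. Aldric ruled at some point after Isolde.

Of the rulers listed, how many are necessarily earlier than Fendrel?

4

Directly stated before Fendrel: Harald, Maren, and Oswin.
Isolde reaches Fendrel via Isolde → Oswin → Fendrel.
No chain forces Elspeth (or any of the others) ahead of Fendrel.
That's Harald, Isolde, Maren, and Oswin — 4 in all.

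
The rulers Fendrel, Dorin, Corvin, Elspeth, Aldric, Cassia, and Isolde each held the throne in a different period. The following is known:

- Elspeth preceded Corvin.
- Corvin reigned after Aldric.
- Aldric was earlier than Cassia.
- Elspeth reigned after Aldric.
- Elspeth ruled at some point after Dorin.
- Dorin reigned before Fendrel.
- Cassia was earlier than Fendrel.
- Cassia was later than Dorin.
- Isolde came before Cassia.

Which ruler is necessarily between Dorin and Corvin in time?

Tracing the constraints gives Dorin → Elspeth → Corvin, so Elspeth sits after Dorin and before Corvin.
No other ruler is forced both after Dorin and before Corvin.

Elspeth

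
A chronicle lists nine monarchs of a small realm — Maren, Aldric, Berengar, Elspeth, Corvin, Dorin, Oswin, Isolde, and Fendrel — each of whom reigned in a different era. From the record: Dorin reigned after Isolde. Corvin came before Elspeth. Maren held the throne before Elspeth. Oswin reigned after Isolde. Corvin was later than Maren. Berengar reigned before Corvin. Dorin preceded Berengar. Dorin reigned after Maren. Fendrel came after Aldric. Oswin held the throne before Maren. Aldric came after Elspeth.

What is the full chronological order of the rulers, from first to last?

The constraints fix every adjacent pair, so only one ordering works:
Isolde → Oswin → Maren → Dorin → Berengar → Corvin → Elspeth → Aldric → Fendrel.

Isolde, Oswin, Maren, Dorin, Berengar, Corvin, Elspeth, Aldric, Fendrel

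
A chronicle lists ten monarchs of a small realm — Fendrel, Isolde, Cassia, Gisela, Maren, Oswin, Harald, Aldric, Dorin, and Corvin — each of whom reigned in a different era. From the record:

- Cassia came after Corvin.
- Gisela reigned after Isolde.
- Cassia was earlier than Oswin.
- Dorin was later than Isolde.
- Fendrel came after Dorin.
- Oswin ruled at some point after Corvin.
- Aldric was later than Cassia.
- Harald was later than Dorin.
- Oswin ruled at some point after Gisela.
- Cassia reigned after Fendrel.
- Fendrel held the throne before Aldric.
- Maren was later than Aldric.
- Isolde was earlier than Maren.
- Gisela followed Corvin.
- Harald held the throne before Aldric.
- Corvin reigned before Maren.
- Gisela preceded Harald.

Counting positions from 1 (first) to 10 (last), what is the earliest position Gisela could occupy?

Corvin and Isolde must both come before Gisela — 2 forced predecessors.
Nothing else is forced ahead of Gisela, so their earliest slot is position 2 + 1 = 3.

3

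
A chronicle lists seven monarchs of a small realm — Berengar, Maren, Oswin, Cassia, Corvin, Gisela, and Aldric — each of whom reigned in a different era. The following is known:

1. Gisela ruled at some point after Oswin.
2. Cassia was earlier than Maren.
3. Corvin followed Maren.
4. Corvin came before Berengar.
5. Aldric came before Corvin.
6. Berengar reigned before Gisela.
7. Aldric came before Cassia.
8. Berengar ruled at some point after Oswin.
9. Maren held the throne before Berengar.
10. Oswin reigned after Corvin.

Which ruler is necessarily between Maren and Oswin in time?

Tracing the constraints gives Maren → Corvin → Oswin, so Corvin sits after Maren and before Oswin.
No other ruler is forced both after Maren and before Oswin.

Corvin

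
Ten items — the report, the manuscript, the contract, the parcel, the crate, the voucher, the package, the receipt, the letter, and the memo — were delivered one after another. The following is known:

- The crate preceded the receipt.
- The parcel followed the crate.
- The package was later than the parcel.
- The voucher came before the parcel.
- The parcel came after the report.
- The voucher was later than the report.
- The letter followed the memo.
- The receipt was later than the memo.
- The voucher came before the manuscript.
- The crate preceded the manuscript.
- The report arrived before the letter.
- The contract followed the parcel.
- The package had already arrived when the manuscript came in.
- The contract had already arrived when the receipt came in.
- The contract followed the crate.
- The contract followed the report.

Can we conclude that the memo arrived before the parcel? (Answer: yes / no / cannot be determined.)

No chain of stated constraints runs from the memo to the parcel, and none runs from the parcel to the memo either.
So the relative order of the memo and the parcel is not fixed by the given facts.

cannot be determined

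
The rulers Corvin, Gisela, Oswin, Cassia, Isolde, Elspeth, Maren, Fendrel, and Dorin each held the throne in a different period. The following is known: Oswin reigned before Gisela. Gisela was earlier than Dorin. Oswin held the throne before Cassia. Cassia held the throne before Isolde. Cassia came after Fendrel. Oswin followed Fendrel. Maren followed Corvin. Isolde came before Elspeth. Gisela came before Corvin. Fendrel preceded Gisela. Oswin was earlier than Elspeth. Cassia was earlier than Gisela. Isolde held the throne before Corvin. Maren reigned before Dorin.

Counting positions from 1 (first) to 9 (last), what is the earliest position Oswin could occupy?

Fendrel must come before Oswin — 1 forced predecessor.
Nothing else is forced ahead of Oswin, so their earliest slot is position 1 + 1 = 2.

2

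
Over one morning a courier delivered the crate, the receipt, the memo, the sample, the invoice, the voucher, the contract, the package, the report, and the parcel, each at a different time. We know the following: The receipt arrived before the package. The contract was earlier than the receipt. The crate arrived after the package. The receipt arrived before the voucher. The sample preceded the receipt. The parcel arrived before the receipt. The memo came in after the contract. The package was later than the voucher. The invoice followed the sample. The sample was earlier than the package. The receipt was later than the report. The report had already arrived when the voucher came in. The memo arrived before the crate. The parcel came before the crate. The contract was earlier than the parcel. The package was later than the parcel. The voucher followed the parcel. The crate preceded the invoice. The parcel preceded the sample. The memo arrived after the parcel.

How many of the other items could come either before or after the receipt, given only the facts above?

Forced before the receipt: the contract, the parcel, the report, and the sample; forced after the receipt: the crate, the invoice, the package, and the voucher.
That leaves the memo with no forced order relative to the receipt — 1.

1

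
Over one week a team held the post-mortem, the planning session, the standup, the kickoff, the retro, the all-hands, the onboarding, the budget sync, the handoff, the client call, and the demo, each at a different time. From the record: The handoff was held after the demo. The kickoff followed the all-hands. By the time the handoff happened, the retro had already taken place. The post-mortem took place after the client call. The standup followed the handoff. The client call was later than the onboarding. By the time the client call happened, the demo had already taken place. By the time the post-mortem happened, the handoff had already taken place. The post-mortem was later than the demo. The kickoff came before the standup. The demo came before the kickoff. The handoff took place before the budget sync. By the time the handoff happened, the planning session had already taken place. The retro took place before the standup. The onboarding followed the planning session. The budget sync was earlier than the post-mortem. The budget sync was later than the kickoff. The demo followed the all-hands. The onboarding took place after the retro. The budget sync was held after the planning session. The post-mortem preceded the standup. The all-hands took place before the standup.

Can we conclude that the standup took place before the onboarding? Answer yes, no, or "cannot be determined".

Tracing the constraints gives the onboarding → the client call → the post-mortem → the standup, so the onboarding must come before the standup.
That means the standup cannot be before the onboarding.

no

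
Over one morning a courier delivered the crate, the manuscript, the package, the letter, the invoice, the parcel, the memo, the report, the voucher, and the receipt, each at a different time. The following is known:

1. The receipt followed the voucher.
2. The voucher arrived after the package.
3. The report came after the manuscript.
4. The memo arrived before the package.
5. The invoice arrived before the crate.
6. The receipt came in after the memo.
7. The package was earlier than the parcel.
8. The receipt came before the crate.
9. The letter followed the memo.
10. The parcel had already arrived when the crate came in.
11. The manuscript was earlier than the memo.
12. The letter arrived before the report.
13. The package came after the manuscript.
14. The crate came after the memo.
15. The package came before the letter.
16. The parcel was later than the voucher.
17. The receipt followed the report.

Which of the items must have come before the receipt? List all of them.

Directly stated before the receipt: the memo, the report, and the voucher.
The letter reaches the receipt via the letter → the report → the receipt.
The manuscript reaches the receipt via the manuscript → the memo → the receipt.
The package reaches the receipt via the package → the voucher → the receipt.

the letter, the manuscript, the memo, the package, the report, the voucher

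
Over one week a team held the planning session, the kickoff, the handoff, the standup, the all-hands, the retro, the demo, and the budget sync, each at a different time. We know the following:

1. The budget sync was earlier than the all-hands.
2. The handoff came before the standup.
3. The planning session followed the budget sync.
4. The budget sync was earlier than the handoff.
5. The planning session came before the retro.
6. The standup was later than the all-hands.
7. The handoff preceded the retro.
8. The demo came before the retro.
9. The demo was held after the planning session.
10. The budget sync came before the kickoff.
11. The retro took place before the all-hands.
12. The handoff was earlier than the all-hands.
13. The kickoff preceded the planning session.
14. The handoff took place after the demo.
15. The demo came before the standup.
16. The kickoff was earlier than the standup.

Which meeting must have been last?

the standup

Every other meeting has a chain of constraints placing it before the standup, so the standup is last.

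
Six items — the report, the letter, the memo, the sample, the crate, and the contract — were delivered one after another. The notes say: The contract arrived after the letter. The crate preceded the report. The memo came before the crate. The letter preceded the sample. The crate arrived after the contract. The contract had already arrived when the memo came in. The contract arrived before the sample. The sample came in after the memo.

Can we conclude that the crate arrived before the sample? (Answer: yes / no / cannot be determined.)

No chain of stated constraints runs from the crate to the sample, and none runs from the sample to the crate either.
So the relative order of the crate and the sample is not fixed by the given facts.

cannot be determined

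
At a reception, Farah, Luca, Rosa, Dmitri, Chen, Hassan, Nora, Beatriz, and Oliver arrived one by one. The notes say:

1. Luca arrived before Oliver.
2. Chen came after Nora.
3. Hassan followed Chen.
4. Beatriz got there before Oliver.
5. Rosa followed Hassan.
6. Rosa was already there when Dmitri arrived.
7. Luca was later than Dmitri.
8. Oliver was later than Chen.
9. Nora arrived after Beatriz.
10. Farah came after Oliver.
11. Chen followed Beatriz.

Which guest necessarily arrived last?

Every other guest has a chain of constraints placing them before Farah, so Farah is last.

Farah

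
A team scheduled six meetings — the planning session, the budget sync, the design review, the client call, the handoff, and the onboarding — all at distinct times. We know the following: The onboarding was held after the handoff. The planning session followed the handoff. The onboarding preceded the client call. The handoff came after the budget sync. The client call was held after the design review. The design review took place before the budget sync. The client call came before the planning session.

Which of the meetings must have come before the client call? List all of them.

Directly stated before the client call: the design review and the onboarding.
The budget sync reaches the client call via the budget sync → the handoff → the onboarding → the client call.
The handoff reaches the client call via the handoff → the onboarding → the client call.

the budget sync, the design review, the handoff, the onboarding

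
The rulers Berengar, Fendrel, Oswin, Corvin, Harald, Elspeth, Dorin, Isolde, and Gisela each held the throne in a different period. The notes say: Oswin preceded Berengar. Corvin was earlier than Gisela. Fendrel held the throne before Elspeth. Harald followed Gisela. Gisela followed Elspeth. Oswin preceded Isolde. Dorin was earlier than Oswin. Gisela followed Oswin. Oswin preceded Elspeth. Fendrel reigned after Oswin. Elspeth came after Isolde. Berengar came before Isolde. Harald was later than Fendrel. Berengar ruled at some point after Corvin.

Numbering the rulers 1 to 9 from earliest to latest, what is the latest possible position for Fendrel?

6

Fendrel must come before Elspeth, Gisela, and Harald — 3 rulers forced after them.
Everything else can be placed before Fendrel in some valid order, so Fendrel can sit as late as position 9 − 3 = 6.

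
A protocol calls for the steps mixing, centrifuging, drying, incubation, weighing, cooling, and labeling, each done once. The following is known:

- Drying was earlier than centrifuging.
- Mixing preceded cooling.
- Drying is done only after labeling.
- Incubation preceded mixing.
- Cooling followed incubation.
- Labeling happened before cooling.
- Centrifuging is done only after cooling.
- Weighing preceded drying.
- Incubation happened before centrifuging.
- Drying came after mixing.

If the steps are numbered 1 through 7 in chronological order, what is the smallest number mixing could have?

Incubation must come before mixing — 1 forced predecessor.
Nothing else is forced ahead of mixing, so its earliest slot is position 1 + 1 = 2.

2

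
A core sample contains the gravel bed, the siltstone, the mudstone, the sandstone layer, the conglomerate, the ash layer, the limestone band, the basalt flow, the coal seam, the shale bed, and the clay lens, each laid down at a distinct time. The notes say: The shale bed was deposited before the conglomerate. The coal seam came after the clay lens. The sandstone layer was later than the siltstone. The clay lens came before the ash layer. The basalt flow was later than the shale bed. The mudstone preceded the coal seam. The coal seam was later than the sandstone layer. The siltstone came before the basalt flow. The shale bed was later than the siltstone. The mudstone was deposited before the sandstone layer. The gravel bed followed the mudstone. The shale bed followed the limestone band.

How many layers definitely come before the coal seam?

Directly stated before the coal seam: the clay lens, the mudstone, and the sandstone layer.
The siltstone reaches the coal seam via the siltstone → the sandstone layer → the coal seam.
That's the clay lens, the mudstone, the sandstone layer, and the siltstone — 4 in all.

4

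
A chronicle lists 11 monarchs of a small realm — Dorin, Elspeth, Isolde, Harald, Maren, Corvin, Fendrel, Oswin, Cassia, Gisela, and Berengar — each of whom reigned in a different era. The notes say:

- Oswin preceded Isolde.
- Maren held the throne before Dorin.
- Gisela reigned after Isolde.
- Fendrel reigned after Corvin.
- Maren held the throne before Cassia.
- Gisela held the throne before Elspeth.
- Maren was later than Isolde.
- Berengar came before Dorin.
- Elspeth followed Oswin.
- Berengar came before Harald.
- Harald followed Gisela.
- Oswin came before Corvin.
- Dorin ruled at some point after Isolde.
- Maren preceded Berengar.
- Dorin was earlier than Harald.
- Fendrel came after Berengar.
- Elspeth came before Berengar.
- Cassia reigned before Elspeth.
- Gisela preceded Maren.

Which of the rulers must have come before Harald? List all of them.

Directly stated before Harald: Berengar, Dorin, and Gisela.
Cassia reaches Harald via Cassia → Elspeth → Berengar → Harald.
Elspeth reaches Harald via Elspeth → Berengar → Harald.
Isolde reaches Harald via Isolde → Dorin → Harald.
Likewise Maren and Oswin each reach Harald by chaining the stated constraints.

Berengar, Cassia, Dorin, Elspeth, Gisela, Isolde, Maren, Oswin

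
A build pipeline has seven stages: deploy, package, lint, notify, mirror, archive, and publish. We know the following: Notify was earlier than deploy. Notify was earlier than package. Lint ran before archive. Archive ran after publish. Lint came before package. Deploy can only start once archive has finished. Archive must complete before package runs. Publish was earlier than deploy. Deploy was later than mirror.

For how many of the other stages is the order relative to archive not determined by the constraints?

2

Forced before archive: lint and publish; forced after archive: deploy and package.
That leaves mirror and notify with no forced order relative to archive — 2.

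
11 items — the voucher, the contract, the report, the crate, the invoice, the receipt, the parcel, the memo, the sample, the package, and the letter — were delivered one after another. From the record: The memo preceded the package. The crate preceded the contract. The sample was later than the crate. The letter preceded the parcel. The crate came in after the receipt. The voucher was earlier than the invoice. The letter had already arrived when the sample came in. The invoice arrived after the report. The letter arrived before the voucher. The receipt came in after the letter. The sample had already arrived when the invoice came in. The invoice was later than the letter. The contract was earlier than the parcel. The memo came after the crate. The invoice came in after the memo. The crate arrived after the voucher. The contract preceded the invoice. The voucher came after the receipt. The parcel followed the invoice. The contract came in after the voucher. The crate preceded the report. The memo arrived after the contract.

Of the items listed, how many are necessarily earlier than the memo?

Directly stated before the memo: the contract and the crate.
The letter reaches the memo via the letter → the receipt → the crate → the memo.
The receipt reaches the memo via the receipt → the crate → the memo.
The voucher reaches the memo via the voucher → the contract → the memo.
No chain forces the parcel (or any of the others) ahead of the memo.
That's the contract, the crate, the letter, the receipt, and the voucher — 5 in all.

5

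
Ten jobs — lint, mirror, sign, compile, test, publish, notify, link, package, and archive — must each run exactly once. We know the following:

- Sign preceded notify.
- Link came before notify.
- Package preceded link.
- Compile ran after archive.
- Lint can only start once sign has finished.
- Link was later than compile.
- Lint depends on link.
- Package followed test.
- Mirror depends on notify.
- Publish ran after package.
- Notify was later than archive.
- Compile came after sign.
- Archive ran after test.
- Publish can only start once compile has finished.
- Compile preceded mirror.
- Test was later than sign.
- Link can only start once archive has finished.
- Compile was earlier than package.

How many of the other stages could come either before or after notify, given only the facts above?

2

Forced before notify: archive, compile, link, package, sign, and test; forced after notify: mirror.
That leaves lint and publish with no forced order relative to notify — 2.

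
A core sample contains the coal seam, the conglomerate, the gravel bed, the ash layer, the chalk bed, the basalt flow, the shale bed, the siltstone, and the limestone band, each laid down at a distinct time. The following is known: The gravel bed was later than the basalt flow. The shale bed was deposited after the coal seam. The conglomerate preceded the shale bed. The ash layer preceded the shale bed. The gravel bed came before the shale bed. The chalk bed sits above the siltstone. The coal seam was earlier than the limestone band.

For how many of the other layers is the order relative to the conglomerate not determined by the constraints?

Forced after the conglomerate: the shale bed.
That leaves the ash layer, the basalt flow, the chalk bed, the coal seam, the gravel bed, the limestone band, and the siltstone with no forced order relative to the conglomerate — 7.

7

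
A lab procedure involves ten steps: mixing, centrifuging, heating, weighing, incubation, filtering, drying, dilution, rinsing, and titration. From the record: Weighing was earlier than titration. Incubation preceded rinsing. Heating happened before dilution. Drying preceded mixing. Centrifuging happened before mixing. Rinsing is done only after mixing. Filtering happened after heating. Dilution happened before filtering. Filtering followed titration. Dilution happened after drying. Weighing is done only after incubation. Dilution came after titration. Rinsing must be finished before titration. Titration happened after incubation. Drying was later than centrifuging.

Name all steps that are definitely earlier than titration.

Directly stated before titration: incubation, rinsing, and weighing.
Centrifuging reaches titration via centrifuging → mixing → rinsing → titration.
Drying reaches titration via drying → mixing → rinsing → titration.
Mixing reaches titration via mixing → rinsing → titration.
No chain forces filtering (or any of the others) ahead of titration.

centrifuging, drying, incubation, mixing, rinsing, weighing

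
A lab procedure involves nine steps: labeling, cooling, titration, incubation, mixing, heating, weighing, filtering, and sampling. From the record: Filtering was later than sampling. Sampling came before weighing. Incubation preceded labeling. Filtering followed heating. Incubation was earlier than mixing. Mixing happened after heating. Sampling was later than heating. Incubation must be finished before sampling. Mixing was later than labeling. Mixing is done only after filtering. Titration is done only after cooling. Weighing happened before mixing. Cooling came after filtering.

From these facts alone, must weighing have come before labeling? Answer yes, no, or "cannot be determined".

cannot be determined

No chain of stated constraints runs from weighing to labeling, and none runs from labeling to weighing either.
So the relative order of weighing and labeling is not fixed by the given facts.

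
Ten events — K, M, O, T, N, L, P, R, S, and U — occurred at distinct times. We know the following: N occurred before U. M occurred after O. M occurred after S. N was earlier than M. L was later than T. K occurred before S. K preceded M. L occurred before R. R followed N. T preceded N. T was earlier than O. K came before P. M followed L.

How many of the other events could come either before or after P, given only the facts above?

8

Forced before P: K.
That leaves L, M, N, O, R, S, T, and U with no forced order relative to P — 8.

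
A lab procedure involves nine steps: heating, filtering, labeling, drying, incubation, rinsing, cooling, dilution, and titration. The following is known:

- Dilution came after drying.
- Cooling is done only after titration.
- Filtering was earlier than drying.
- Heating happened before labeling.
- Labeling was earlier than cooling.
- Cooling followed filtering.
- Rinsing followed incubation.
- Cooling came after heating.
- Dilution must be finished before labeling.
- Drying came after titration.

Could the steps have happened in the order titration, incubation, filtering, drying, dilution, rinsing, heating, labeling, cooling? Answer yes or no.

Check each stated constraint against the proposed order — e.g. filtering is ahead of cooling; titration is ahead of cooling. Every pair is in the required order; nothing is violated.

yes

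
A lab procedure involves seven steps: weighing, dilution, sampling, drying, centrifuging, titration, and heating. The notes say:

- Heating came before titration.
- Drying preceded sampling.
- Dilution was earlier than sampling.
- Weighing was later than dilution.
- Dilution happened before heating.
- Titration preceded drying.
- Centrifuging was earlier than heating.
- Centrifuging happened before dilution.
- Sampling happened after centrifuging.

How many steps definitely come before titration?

Directly stated before titration: heating.
Centrifuging reaches titration via centrifuging → heating → titration.
Dilution reaches titration via dilution → heating → titration.
No chain forces weighing (or any of the others) ahead of titration.
That's centrifuging, dilution, and heating — 3 in all.

3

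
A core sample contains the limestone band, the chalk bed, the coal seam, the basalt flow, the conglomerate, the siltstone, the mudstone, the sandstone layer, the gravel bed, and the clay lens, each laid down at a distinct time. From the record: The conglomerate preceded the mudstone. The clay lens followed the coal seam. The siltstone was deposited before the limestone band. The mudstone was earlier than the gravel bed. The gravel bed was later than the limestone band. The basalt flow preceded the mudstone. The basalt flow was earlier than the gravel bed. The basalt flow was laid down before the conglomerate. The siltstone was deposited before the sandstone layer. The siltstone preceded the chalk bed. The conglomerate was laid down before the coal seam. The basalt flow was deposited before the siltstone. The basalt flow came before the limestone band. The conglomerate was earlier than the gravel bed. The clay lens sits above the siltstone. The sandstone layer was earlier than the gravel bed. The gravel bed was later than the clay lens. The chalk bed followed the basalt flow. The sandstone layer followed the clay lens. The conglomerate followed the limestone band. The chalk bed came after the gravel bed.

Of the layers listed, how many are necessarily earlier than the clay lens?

5

Directly stated before the clay lens: the coal seam and the siltstone.
The basalt flow reaches the clay lens via the basalt flow → the siltstone → the clay lens.
The conglomerate reaches the clay lens via the conglomerate → the coal seam → the clay lens.
The limestone band reaches the clay lens via the limestone band → the conglomerate → the coal seam → the clay lens.
No chain forces the sandstone layer (or any of the others) ahead of the clay lens.
That's the basalt flow, the coal seam, the conglomerate, the limestone band, and the siltstone — 5 in all.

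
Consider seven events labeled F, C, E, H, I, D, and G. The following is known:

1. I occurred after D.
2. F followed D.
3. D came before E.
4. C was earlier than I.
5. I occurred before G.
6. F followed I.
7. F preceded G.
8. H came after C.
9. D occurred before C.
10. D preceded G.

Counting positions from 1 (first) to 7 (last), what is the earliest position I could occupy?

C and D must both come before I — 2 forced predecessors.
Nothing else is forced ahead of I, so its earliest slot is position 2 + 1 = 3.

3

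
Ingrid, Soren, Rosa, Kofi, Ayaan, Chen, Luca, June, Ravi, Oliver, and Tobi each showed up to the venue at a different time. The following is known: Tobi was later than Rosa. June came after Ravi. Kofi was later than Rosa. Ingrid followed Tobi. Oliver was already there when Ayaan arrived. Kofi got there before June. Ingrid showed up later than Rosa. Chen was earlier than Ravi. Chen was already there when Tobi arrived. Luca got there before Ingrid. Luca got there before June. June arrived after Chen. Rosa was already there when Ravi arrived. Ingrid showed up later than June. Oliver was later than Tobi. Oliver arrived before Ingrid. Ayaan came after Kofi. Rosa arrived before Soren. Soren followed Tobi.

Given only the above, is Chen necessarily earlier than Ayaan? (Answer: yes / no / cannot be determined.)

Chain the constraints: Chen → Tobi → Oliver → Ayaan. Each link is directly stated, so Chen comes before Ayaan.

yes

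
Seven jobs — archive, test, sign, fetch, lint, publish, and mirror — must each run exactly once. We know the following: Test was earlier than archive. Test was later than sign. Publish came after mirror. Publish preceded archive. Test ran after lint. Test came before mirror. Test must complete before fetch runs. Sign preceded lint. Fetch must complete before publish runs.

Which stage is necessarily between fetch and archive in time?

Tracing the constraints gives fetch → publish → archive, so publish sits after fetch and before archive.
No other stage is forced both after fetch and before archive.

publish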